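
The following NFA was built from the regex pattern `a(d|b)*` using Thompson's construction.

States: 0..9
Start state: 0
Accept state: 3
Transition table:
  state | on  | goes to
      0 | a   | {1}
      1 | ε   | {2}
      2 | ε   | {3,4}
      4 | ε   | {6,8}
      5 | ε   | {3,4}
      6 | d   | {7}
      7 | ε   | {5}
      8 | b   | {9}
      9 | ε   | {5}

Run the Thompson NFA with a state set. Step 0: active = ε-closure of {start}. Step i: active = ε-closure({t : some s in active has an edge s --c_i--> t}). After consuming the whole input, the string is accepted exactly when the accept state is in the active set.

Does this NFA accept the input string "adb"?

start: ε-closure({0}) = {0}
'a' @ 1: {1,2,3,4,6,8}  ✓accept
'd' @ 2: {3,4,5,6,7,8}  ✓accept
'b' @ 3: {3,4,5,6,8,9}  ✓accept
final: {3,4,5,6,8,9}; accept 3 in set

Answer: ACCEPT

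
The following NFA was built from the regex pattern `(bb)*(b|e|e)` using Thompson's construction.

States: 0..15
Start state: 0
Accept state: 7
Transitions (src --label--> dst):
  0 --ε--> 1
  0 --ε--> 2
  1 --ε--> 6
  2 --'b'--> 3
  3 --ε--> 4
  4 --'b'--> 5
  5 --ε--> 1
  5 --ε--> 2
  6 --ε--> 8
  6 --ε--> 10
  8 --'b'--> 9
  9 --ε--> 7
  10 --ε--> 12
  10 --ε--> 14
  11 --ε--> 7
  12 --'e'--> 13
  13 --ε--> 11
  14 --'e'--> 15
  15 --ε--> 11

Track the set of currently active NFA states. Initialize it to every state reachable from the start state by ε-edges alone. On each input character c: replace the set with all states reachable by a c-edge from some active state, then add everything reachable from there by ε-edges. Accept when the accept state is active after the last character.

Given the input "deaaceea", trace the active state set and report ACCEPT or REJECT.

Answer: REJECT

Trace:
start: ε-closure({0}) = {0,1,2,6,8,10,12,14}
'd' @ 1: {}  — state set empty
rest 'eaaceea' ignored (set empty)
final: {}; accept 7 not in set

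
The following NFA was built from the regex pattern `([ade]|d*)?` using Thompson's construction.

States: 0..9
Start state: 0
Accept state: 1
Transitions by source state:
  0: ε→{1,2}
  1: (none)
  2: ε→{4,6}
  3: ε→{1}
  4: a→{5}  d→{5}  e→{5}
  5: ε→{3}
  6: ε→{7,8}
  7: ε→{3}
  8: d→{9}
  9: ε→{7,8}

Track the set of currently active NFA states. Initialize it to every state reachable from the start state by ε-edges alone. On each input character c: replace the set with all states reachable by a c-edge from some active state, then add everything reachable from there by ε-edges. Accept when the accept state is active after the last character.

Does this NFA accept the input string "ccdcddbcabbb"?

start: ε-closure({0}) = {0,1,2,3,4,6,7,8}
'c' @ 1: {}  — state set empty
rest 'cdcddbcabbb' ignored (set empty)
after full input: {}  (accept=1 not in)

Answer: REJECT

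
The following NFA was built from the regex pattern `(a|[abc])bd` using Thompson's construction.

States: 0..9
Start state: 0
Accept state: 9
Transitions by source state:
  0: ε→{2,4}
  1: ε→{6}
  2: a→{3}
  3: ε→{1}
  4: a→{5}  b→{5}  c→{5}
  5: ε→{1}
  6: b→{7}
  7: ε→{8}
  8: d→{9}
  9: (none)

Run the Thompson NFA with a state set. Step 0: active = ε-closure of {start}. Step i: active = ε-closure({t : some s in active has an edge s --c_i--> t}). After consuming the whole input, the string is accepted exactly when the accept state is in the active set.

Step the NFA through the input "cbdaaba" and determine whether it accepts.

Answer: REJECT

Steps:
S₀ = ε-closure({0}) = {0,2,4}
'c' @ 1: {1,5,6}
'b' @ 2: {7,8}
'd' @ 3: {9}  [accepting]
'a' @ 4: {}  — no active states
rest 'aba' ignored (set empty)
final: {}; accept 9 not in set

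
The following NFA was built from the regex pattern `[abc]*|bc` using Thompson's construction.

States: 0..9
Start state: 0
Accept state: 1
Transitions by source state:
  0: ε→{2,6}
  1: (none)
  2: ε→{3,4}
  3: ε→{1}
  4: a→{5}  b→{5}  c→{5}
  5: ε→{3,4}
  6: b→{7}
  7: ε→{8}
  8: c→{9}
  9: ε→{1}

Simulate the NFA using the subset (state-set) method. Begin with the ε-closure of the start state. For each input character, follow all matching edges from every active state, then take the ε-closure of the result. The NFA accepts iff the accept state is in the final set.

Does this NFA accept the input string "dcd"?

S₀ = ε-closure({0}) = {0,1,2,3,4,6}
'd' @ 1: {}  — state set empty
rest 'cd' ignored (set empty)
after full input: {}  (accept=1 not in)

Answer: REJECT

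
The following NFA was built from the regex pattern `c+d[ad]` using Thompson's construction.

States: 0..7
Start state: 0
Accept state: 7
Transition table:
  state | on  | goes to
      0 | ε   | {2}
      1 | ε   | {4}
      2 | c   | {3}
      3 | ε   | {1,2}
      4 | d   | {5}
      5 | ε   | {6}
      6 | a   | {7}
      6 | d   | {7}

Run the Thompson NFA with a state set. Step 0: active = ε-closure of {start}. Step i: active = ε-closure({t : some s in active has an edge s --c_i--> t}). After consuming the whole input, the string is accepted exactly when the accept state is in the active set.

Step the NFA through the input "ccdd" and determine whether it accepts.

Answer: ACCEPT

Steps:
S₀ = ε-closure({0}) = {0,2}
'c' @ 1: {1,2,3,4}
'c' @ 2: {1,2,3,4}
'd' @ 3: {5,6}
'd' @ 4: {7}  ✓accept
final: {7}; accept 7 in set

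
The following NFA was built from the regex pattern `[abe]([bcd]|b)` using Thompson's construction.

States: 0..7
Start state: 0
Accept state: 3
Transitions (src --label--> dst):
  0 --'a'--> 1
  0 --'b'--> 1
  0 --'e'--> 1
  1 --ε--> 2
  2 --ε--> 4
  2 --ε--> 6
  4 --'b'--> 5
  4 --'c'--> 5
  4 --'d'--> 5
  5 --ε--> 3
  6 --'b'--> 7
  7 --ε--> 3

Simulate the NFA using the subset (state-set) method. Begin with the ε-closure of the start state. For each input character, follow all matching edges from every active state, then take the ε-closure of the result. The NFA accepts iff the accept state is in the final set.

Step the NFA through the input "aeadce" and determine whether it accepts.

S₀ = ε-closure({0}) = {0}
'a' @ 1: {1,2,4,6}
'e' @ 2: {}  — dead — no transitions
rest 'adce' ignored (set empty)
final: {}; accept 3 not in set

Answer: REJECT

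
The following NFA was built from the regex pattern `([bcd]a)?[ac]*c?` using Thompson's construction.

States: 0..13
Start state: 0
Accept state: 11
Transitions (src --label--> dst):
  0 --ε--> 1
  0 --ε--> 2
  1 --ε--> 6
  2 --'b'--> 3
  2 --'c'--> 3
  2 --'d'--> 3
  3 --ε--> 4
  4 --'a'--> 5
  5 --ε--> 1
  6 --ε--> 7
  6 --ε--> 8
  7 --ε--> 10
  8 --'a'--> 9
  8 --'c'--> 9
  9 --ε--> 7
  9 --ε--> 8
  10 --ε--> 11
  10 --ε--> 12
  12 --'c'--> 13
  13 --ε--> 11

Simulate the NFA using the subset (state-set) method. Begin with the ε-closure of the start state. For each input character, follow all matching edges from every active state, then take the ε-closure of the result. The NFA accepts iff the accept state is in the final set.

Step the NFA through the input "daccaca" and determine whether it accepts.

start: ε-closure({0}) = {0,1,2,6,7,8,10,11,12}
'd' @ 1: {3,4}
'a' @ 2: {1,5,6,7,8,10,11,12}  ✓accept
'c' @ 3: {7,8,9,10,11,12,13}  ✓accept
'c' @ 4: {7,8,9,10,11,12,13}  ✓accept
'a' @ 5: {7,8,9,10,11,12}  ✓accept
'c' @ 6: {7,8,9,10,11,12,13}  ✓accept
'a' @ 7: {7,8,9,10,11,12}  ✓accept
final: {7,8,9,10,11,12}; accept 11 in set

Answer: ACCEPT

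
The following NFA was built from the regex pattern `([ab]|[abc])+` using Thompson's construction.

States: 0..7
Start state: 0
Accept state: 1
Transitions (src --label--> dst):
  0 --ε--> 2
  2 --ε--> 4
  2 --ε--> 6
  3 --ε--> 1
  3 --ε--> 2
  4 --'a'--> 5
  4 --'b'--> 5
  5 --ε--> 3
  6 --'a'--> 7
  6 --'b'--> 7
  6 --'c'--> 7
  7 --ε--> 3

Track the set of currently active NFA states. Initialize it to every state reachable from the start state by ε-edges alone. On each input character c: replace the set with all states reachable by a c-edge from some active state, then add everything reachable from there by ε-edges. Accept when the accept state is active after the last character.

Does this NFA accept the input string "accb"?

S₀ = ε-closure({0}) = {0,2,4,6}
'a' @ 1: {1,2,3,4,5,6,7}  ✓accept
'c' @ 2: {1,2,3,4,6,7}  ✓accept
'c' @ 3: {1,2,3,4,6,7}  ✓accept
'b' @ 4: {1,2,3,4,5,6,7}  ✓accept
after full input: {1,2,3,4,5,6,7}  (accept=1 in)

Answer: ACCEPT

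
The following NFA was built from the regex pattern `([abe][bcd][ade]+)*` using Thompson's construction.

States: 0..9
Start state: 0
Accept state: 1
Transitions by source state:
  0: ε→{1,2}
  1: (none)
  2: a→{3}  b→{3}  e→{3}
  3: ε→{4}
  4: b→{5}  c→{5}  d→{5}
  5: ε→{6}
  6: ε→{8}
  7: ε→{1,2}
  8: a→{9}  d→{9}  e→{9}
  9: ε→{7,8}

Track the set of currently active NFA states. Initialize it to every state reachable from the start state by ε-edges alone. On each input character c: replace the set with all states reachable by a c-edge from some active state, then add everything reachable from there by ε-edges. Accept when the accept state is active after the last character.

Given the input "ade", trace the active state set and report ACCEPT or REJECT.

Answer: ACCEPT

Trace:
S₀ = ε-closure({0}) = {0,1,2}
'a' @ 1: {3,4}
'd' @ 2: {5,6,8}
'e' @ 3: {1,2,7,8,9}  (accept∈set)
after full input: {1,2,7,8,9}  (accept=1 in)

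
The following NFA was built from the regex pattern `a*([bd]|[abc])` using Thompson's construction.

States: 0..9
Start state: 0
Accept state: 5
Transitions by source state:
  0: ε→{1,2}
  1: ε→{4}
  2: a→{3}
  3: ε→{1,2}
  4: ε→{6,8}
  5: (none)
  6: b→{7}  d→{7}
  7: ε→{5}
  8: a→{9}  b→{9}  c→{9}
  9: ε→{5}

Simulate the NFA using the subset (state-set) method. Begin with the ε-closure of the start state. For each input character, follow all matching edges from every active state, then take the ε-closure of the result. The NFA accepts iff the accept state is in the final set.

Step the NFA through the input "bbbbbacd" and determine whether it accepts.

start: ε-closure({0}) = {0,1,2,4,6,8}
'b' @ 1: {5,7,9}  (accept∈set)
'b' @ 2: {}  — no active states
rest 'bbbacd' ignored (set empty)
after full input: {}  (accept=5 not in)

Answer: REJECT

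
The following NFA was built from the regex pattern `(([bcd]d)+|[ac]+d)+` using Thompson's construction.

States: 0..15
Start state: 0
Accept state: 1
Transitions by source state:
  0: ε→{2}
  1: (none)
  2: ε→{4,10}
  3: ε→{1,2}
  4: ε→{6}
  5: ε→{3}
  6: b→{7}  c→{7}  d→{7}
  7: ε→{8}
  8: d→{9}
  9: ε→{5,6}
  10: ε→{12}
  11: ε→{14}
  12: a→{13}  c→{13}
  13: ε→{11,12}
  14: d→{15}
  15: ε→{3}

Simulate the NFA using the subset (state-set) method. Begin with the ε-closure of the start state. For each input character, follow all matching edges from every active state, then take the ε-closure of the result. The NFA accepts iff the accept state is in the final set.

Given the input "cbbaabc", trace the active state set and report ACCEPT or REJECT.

start: ε-closure({0}) = {0,2,4,6,10,12}
'c' @ 1: {7,8,11,12,13,14}
'b' @ 2: {}  — no active states
rest 'baabc' ignored (set empty)
end set {} — state 1 not in

Answer: REJECT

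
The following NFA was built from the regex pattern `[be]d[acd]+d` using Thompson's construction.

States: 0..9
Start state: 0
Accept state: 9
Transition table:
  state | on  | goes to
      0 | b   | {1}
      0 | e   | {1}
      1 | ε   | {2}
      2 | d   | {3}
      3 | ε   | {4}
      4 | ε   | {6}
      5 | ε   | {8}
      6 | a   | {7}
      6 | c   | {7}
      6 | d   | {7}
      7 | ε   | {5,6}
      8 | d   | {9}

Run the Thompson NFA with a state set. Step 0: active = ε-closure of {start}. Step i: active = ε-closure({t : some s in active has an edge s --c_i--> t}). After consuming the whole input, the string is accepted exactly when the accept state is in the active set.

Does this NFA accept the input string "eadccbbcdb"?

initial (ε-close {0}): {0}
'e' @ 1: {1,2}
'a' @ 2: {}  — dead — no transitions
rest 'dccbbcdb' ignored (set empty)
after full input: {}  (accept=9 not in)

Answer: REJECT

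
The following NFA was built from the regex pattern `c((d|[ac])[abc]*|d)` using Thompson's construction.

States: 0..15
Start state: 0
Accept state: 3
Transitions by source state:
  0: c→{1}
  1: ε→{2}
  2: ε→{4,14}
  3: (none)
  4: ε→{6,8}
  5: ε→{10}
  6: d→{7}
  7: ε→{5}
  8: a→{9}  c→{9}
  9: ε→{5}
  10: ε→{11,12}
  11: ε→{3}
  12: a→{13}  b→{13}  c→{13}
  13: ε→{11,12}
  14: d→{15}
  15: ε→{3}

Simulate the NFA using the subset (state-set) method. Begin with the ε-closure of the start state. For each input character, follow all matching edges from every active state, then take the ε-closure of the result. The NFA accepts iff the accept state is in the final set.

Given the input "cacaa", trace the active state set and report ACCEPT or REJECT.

Answer: ACCEPT

Trace:
S₀ = ε-closure({0}) = {0}
'c' @ 1: {1,2,4,6,8,14}
'a' @ 2: {3,5,9,10,11,12}  (accept∈set)
'c' @ 3: {3,11,12,13}  (accept∈set)
'a' @ 4: {3,11,12,13}  (accept∈set)
'a' @ 5: {3,11,12,13}  (accept∈set)
final: {3,11,12,13}; accept 3 in set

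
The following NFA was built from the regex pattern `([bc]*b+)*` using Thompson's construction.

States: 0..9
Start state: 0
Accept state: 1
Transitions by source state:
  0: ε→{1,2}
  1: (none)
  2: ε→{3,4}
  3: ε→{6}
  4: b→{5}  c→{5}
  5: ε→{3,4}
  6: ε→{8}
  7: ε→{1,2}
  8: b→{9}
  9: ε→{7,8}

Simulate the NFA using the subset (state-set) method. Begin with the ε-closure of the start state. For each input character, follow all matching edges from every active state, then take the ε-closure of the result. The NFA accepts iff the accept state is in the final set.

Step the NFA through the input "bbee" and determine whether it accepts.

Answer: REJECT

Derivation:
S₀ = ε-closure({0}) = {0,1,2,3,4,6,8}
'b' @ 1: {1,2,3,4,5,6,7,8,9}  ✓accept
'b' @ 2: {1,2,3,4,5,6,7,8,9}  ✓accept
'e' @ 3: {}  — dead — no transitions
rest 'e' ignored (set empty)
after full input: {}  (accept=1 not in)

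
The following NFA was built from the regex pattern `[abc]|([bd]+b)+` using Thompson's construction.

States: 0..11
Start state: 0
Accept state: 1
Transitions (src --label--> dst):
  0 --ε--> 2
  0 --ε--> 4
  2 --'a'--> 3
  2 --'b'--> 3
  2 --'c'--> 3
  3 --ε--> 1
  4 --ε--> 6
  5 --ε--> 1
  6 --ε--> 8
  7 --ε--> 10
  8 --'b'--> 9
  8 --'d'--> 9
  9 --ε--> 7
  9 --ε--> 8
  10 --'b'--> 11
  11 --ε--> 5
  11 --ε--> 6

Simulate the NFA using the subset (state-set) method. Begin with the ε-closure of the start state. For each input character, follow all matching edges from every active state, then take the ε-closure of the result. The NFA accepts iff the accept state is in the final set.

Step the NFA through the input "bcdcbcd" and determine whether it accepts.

Answer: REJECT

Derivation:
initial (ε-close {0}): {0,2,4,6,8}
'b' @ 1: {1,3,7,8,9,10}  [accepting]
'c' @ 2: {}  — dead — no transitions
rest 'dcbcd' ignored (set empty)
final: {}; accept 1 not in set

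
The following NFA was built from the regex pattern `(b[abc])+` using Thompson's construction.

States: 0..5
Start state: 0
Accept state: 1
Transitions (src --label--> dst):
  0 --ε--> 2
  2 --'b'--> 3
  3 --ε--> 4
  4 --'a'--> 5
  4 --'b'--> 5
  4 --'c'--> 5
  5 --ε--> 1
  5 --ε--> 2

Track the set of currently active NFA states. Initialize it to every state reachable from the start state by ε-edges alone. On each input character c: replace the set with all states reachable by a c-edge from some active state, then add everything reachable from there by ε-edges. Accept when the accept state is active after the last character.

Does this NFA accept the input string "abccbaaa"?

Answer: REJECT

Steps:
start: ε-closure({0}) = {0,2}
'a' @ 1: {}  — no active states
rest 'bccbaaa' ignored (set empty)
after full input: {}  (accept=1 not in)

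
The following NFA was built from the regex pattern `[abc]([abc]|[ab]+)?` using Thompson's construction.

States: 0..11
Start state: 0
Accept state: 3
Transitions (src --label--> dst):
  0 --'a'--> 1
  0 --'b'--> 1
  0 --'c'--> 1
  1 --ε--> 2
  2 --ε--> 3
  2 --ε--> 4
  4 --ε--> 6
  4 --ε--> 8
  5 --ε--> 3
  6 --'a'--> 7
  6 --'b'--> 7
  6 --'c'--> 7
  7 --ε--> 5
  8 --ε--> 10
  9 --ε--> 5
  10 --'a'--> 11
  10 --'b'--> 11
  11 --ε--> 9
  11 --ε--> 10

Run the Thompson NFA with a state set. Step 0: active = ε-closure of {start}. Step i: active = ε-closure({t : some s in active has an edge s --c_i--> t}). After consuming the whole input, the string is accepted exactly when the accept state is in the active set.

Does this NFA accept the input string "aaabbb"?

S₀ = ε-closure({0}) = {0}
'a' @ 1: {1,2,3,4,6,8,10}  (accept∈set)
'a' @ 2: {3,5,7,9,10,11}  (accept∈set)
'a' @ 3: {3,5,9,10,11}  (accept∈set)
'b' @ 4: {3,5,9,10,11}  (accept∈set)
'b' @ 5: {3,5,9,10,11}  (accept∈set)
'b' @ 6: {3,5,9,10,11}  (accept∈set)
after full input: {3,5,9,10,11}  (accept=3 in)

Answer: ACCEPT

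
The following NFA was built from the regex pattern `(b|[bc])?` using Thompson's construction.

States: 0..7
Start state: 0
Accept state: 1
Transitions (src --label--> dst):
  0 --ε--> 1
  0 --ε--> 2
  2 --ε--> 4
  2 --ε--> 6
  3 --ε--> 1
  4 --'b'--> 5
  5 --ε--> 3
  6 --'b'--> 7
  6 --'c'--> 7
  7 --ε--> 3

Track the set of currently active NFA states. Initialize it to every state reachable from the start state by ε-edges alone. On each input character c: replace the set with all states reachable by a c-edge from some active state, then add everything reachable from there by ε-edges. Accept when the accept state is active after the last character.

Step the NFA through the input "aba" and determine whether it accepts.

S₀ = ε-closure({0}) = {0,1,2,4,6}
'a' @ 1: {}  — state set empty
rest 'ba' ignored (set empty)
final: {}; accept 1 not in set

Answer: REJECT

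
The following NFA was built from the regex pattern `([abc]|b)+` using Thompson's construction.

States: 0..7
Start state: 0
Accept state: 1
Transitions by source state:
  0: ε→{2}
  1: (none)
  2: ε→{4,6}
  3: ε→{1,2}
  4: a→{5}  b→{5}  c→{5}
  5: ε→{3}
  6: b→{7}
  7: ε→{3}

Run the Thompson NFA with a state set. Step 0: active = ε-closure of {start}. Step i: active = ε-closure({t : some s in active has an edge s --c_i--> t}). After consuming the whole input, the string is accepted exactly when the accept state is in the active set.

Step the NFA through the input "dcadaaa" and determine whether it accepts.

Answer: REJECT

Steps:
initial (ε-close {0}): {0,2,4,6}
'd' @ 1: {}  — dead — no transitions
rest 'cadaaa' ignored (set empty)
end set {} — state 1 not in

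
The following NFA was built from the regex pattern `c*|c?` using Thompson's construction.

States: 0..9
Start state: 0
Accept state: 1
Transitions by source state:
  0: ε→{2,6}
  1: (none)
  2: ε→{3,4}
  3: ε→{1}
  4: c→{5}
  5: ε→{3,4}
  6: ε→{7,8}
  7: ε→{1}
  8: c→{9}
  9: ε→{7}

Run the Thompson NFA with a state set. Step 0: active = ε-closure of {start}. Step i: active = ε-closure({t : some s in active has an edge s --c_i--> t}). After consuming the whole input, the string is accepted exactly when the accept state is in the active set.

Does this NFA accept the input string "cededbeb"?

start: ε-closure({0}) = {0,1,2,3,4,6,7,8}
'c' @ 1: {1,3,4,5,7,9}  ✓accept
'e' @ 2: {}  — state set empty
rest 'dedbeb' ignored (set empty)
end set {} — state 1 not in

Answer: REJECT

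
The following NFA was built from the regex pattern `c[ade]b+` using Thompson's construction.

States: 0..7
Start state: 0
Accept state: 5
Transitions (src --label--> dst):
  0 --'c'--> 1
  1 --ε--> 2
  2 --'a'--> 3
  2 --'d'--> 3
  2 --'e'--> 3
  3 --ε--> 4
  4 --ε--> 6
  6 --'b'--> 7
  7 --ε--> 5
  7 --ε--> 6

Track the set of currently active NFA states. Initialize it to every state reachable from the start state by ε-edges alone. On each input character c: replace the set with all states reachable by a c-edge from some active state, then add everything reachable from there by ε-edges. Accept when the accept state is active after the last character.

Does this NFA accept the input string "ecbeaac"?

S₀ = ε-closure({0}) = {0}
'e' @ 1: {}  — no active states
rest 'cbeaac' ignored (set empty)
end set {} — state 5 not in

Answer: REJECT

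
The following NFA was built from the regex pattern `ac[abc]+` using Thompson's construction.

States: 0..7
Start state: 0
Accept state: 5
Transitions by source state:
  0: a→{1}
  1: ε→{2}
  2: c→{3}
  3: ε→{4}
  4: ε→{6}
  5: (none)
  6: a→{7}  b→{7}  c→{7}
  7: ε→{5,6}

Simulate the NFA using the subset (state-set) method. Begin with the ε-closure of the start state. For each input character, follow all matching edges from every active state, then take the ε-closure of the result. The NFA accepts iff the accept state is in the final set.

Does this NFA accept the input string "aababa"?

Answer: REJECT

Derivation:
initial (ε-close {0}): {0}
'a' @ 1: {1,2}
'a' @ 2: {}  — dead — no transitions
rest 'baba' ignored (set empty)
final: {}; accept 5 not in set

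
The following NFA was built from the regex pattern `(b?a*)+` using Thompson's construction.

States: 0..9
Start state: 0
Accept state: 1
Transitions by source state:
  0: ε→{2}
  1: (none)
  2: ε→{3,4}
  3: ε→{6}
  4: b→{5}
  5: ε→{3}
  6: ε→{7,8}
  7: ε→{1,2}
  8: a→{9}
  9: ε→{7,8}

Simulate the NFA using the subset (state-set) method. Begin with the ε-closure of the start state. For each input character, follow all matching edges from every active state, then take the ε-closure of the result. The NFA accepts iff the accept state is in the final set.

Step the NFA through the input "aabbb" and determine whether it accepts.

initial (ε-close {0}): {0,1,2,3,4,6,7,8}
'a' @ 1: {1,2,3,4,6,7,8,9}  ✓accept
'a' @ 2: {1,2,3,4,6,7,8,9}  ✓accept
'b' @ 3: {1,2,3,4,5,6,7,8}  ✓accept
'b' @ 4: {1,2,3,4,5,6,7,8}  ✓accept
'b' @ 5: {1,2,3,4,5,6,7,8}  ✓accept
after full input: {1,2,3,4,5,6,7,8}  (accept=1 in)

Answer: ACCEPT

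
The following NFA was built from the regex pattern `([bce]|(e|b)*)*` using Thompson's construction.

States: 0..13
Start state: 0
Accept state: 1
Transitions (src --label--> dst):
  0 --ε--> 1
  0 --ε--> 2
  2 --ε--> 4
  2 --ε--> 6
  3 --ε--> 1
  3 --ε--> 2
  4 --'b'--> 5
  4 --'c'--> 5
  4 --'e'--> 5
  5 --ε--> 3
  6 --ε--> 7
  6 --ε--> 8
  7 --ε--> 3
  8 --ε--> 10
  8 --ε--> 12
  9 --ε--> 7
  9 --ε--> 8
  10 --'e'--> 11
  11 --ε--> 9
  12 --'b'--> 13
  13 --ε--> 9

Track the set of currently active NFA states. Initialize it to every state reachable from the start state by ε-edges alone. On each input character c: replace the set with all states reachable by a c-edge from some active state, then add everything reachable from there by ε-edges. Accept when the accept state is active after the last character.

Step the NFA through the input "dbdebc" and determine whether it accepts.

S₀ = ε-closure({0}) = {0,1,2,3,4,6,7,8,10,12}
'd' @ 1: {}  — state set empty
rest 'bdebc' ignored (set empty)
after full input: {}  (accept=1 not in)

Answer: REJECT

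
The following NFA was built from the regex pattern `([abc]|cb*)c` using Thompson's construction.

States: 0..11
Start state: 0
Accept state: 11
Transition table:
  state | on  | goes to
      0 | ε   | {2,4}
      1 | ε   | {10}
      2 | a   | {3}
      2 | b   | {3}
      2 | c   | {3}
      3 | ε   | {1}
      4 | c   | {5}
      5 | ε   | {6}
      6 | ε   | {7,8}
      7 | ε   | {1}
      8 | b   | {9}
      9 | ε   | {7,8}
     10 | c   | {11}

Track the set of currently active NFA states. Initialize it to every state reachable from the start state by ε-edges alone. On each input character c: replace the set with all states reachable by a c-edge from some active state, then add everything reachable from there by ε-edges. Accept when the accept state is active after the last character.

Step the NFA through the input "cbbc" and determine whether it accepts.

start: ε-closure({0}) = {0,2,4}
'c' @ 1: {1,3,5,6,7,8,10}
'b' @ 2: {1,7,8,9,10}
'b' @ 3: {1,7,8,9,10}
'c' @ 4: {11}  (accept∈set)
end set {11} — state 11 in

Answer: ACCEPT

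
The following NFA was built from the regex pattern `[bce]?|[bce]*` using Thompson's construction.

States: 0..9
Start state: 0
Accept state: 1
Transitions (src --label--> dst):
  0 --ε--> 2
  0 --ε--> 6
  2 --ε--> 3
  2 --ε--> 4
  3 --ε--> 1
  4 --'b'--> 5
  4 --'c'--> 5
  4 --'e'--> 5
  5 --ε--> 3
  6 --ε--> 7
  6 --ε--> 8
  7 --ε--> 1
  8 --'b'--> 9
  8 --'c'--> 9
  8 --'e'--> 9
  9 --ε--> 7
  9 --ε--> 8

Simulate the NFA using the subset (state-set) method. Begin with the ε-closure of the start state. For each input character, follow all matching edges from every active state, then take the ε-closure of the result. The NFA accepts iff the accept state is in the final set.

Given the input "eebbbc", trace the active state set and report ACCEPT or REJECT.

Answer: ACCEPT

Trace:
start: ε-closure({0}) = {0,1,2,3,4,6,7,8}
'e' @ 1: {1,3,5,7,8,9}  ✓accept
'e' @ 2: {1,7,8,9}  ✓accept
'b' @ 3: {1,7,8,9}  ✓accept
'b' @ 4: {1,7,8,9}  ✓accept
'b' @ 5: {1,7,8,9}  ✓accept
'c' @ 6: {1,7,8,9}  ✓accept
end set {1,7,8,9} — state 1 in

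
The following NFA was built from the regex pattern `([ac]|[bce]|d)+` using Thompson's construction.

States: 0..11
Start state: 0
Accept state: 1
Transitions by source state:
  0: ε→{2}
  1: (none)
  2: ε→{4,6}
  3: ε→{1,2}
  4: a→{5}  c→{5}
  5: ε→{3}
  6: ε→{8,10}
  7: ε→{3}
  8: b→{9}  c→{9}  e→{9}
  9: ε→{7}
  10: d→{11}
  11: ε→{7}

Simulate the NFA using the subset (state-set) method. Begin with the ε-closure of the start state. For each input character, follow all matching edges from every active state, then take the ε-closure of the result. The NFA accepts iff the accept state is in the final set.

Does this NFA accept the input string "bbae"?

Answer: ACCEPT

Derivation:
start: ε-closure({0}) = {0,2,4,6,8,10}
'b' @ 1: {1,2,3,4,6,7,8,9,10}  (accept∈set)
'b' @ 2: {1,2,3,4,6,7,8,9,10}  (accept∈set)
'a' @ 3: {1,2,3,4,5,6,8,10}  (accept∈set)
'e' @ 4: {1,2,3,4,6,7,8,9,10}  (accept∈set)
final: {1,2,3,4,6,7,8,9,10}; accept 1 in set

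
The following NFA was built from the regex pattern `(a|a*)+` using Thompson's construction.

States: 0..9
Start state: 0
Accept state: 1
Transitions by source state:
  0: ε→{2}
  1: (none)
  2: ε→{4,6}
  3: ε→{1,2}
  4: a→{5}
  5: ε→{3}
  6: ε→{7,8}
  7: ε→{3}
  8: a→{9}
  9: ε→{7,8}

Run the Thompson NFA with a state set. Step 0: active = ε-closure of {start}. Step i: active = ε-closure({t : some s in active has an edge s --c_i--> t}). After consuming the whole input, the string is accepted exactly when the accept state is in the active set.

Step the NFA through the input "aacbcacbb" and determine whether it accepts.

Answer: REJECT

Trace:
initial (ε-close {0}): {0,1,2,3,4,6,7,8}
'a' @ 1: {1,2,3,4,5,6,7,8,9}  ✓accept
'a' @ 2: {1,2,3,4,5,6,7,8,9}  ✓accept
'c' @ 3: {}  — dead — no transitions
rest 'bcacbb' ignored (set empty)
final: {}; accept 1 not in set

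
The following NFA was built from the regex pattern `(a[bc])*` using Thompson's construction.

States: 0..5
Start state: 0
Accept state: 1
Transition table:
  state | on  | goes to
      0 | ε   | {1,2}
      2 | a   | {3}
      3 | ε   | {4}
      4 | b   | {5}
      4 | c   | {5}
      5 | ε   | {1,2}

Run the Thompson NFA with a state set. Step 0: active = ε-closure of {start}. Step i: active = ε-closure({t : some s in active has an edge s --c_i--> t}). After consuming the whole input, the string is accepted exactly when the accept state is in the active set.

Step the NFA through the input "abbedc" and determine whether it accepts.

S₀ = ε-closure({0}) = {0,1,2}
'a' @ 1: {3,4}
'b' @ 2: {1,2,5}  (accept∈set)
'b' @ 3: {}  — state set empty
rest 'edc' ignored (set empty)
after full input: {}  (accept=1 not in)

Answer: REJECT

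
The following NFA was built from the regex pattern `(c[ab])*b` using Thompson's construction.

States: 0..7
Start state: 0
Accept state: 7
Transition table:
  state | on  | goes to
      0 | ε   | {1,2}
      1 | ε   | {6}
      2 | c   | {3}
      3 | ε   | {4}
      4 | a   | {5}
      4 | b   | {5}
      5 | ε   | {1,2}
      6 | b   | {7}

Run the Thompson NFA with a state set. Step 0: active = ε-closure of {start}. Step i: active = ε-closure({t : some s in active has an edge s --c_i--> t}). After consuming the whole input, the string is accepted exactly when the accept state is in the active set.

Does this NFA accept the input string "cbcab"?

Answer: ACCEPT

Steps:
start: ε-closure({0}) = {0,1,2,6}
'c' @ 1: {3,4}
'b' @ 2: {1,2,5,6}
'c' @ 3: {3,4}
'a' @ 4: {1,2,5,6}
'b' @ 5: {7}  (accept∈set)
end set {7} — state 7 in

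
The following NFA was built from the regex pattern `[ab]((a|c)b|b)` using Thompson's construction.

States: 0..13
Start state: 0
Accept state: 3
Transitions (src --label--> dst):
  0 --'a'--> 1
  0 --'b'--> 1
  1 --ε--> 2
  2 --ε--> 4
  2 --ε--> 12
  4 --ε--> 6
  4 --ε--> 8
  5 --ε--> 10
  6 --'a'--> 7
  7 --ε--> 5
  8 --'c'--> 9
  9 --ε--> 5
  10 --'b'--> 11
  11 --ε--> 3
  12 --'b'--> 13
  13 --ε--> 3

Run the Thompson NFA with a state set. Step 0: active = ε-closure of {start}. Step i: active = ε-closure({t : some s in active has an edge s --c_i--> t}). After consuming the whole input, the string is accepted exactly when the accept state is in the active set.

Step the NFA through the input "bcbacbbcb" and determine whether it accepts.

Answer: REJECT

Derivation:
start: ε-closure({0}) = {0}
'b' @ 1: {1,2,4,6,8,12}
'c' @ 2: {5,9,10}
'b' @ 3: {3,11}  ✓accept
'a' @ 4: {}  — dead — no transitions
rest 'cbbcb' ignored (set empty)
after full input: {}  (accept=3 not in)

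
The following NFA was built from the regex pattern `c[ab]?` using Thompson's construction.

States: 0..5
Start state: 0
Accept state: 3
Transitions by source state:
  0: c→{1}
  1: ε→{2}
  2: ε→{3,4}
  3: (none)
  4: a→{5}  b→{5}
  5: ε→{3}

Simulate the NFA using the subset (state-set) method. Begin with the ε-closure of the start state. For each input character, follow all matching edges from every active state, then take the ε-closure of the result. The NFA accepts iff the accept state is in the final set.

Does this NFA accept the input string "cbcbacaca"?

Answer: REJECT

Derivation:
start: ε-closure({0}) = {0}
'c' @ 1: {1,2,3,4}  (accept∈set)
'b' @ 2: {3,5}  (accept∈set)
'c' @ 3: {}  — dead — no transitions
rest 'bacaca' ignored (set empty)
after full input: {}  (accept=3 not in)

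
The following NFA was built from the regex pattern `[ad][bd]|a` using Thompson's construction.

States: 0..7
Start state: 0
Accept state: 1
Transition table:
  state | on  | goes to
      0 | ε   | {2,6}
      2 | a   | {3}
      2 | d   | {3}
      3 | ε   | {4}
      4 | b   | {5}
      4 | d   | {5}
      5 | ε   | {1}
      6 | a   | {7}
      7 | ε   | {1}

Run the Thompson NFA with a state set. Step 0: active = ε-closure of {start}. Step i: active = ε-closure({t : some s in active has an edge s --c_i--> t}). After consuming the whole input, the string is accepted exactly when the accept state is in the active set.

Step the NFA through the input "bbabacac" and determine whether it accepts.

S₀ = ε-closure({0}) = {0,2,6}
'b' @ 1: {}  — state set empty
rest 'babacac' ignored (set empty)
end set {} — state 1 not in

Answer: REJECT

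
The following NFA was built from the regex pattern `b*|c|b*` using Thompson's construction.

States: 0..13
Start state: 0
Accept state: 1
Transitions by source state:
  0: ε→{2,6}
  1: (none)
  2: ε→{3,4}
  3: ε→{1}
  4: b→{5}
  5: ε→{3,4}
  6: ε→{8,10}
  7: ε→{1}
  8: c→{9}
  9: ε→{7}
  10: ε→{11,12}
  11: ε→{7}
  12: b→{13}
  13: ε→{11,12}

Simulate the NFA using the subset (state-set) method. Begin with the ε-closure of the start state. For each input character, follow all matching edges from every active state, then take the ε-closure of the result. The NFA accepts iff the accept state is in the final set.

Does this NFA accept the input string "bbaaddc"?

S₀ = ε-closure({0}) = {0,1,2,3,4,6,7,8,10,11,12}
'b' @ 1: {1,3,4,5,7,11,12,13}  ✓accept
'b' @ 2: {1,3,4,5,7,11,12,13}  ✓accept
'a' @ 3: {}  — no active states
rest 'addc' ignored (set empty)
final: {}; accept 1 not in set

Answer: REJECT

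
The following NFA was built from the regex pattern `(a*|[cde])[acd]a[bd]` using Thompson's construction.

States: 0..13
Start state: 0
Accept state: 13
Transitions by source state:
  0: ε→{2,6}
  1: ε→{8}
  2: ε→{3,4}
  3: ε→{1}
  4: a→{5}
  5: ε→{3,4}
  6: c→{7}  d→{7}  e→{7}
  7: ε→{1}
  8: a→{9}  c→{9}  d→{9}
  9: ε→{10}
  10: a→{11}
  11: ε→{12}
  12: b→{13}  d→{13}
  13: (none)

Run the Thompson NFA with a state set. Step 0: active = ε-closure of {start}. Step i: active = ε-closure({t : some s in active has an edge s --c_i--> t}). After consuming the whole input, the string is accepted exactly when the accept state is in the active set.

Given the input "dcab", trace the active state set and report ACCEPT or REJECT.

initial (ε-close {0}): {0,1,2,3,4,6,8}
'd' @ 1: {1,7,8,9,10}
'c' @ 2: {9,10}
'a' @ 3: {11,12}
'b' @ 4: {13}  [accepting]
end set {13} — state 13 in

Answer: ACCEPT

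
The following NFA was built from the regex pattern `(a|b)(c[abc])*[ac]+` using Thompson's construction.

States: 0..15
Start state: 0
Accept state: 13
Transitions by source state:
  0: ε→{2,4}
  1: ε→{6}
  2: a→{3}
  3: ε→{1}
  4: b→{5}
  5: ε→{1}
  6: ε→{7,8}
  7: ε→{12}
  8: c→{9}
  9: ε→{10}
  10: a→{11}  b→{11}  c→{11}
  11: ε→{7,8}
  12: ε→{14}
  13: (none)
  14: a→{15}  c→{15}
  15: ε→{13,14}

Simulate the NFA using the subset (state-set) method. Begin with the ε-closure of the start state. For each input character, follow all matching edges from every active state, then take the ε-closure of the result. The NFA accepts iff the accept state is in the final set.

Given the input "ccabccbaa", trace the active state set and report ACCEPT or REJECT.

start: ε-closure({0}) = {0,2,4}
'c' @ 1: {}  — dead — no transitions
rest 'cabccbaa' ignored (set empty)
end set {} — state 13 not in

Answer: REJECT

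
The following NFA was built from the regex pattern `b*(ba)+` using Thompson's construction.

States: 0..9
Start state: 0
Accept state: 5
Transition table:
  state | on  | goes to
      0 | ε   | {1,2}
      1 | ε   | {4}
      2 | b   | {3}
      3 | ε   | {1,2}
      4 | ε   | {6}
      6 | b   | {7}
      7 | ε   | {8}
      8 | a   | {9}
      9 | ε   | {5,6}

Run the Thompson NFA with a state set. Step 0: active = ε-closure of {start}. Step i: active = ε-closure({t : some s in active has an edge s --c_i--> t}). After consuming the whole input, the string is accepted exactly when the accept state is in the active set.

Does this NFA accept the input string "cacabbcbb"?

initial (ε-close {0}): {0,1,2,4,6}
'c' @ 1: {}  — dead — no transitions
rest 'acabbcbb' ignored (set empty)
end set {} — state 5 not in

Answer: REJECT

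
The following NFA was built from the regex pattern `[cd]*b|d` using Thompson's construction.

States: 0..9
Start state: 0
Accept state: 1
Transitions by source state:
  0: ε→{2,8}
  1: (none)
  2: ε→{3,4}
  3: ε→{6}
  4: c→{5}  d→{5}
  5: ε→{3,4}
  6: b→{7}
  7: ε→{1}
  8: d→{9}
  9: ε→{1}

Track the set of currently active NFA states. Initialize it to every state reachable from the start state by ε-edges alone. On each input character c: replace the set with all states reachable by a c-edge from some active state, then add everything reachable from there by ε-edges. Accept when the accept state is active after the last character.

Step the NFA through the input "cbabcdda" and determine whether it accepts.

start: ε-closure({0}) = {0,2,3,4,6,8}
'c' @ 1: {3,4,5,6}
'b' @ 2: {1,7}  [accepting]
'a' @ 3: {}  — no active states
rest 'bcdda' ignored (set empty)
final: {}; accept 1 not in set

Answer: REJECT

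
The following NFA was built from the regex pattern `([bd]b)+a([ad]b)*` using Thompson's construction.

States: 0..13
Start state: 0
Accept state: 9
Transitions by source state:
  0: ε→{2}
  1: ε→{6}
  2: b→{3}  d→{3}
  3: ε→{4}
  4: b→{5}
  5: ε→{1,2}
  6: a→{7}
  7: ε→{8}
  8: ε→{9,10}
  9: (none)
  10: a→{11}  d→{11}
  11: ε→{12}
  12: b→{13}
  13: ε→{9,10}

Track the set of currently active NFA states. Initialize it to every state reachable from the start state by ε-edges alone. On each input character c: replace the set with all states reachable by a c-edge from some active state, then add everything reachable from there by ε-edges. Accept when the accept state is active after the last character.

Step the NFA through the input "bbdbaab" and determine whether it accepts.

S₀ = ε-closure({0}) = {0,2}
'b' @ 1: {3,4}
'b' @ 2: {1,2,5,6}
'd' @ 3: {3,4}
'b' @ 4: {1,2,5,6}
'a' @ 5: {7,8,9,10}  ✓accept
'a' @ 6: {11,12}
'b' @ 7: {9,10,13}  ✓accept
final: {9,10,13}; accept 9 in set

Answer: ACCEPT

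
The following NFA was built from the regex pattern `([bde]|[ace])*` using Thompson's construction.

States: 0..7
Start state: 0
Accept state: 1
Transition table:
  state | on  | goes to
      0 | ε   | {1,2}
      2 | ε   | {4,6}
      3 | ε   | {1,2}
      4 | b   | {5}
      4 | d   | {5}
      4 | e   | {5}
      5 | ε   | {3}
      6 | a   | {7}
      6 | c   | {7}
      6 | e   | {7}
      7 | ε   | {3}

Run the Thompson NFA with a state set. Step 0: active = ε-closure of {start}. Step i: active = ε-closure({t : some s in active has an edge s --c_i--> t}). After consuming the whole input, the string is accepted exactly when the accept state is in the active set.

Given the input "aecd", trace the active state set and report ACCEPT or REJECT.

S₀ = ε-closure({0}) = {0,1,2,4,6}
'a' @ 1: {1,2,3,4,6,7}  (accept∈set)
'e' @ 2: {1,2,3,4,5,6,7}  (accept∈set)
'c' @ 3: {1,2,3,4,6,7}  (accept∈set)
'd' @ 4: {1,2,3,4,5,6}  (accept∈set)
after full input: {1,2,3,4,5,6}  (accept=1 in)

Answer: ACCEPT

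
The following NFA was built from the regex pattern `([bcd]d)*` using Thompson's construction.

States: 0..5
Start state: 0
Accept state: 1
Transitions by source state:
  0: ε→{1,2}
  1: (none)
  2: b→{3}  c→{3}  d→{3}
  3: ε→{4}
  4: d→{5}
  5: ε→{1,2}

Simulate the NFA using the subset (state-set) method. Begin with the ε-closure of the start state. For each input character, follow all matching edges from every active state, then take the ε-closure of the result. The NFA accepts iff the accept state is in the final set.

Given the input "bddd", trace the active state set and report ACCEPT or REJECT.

Answer: ACCEPT

Derivation:
S₀ = ε-closure({0}) = {0,1,2}
'b' @ 1: {3,4}
'd' @ 2: {1,2,5}  ✓accept
'd' @ 3: {3,4}
'd' @ 4: {1,2,5}  ✓accept
after full input: {1,2,5}  (accept=1 in)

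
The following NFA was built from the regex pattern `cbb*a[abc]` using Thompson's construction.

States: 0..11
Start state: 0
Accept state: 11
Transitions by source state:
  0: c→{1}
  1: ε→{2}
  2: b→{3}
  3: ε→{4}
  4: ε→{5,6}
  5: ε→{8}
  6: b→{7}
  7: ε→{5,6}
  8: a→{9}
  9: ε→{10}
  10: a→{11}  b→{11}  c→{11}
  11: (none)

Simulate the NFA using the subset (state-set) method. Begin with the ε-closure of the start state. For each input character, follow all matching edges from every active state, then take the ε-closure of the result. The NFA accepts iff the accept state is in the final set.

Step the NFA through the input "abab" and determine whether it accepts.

start: ε-closure({0}) = {0}
'a' @ 1: {}  — dead — no transitions
rest 'bab' ignored (set empty)
after full input: {}  (accept=11 not in)

Answer: REJECT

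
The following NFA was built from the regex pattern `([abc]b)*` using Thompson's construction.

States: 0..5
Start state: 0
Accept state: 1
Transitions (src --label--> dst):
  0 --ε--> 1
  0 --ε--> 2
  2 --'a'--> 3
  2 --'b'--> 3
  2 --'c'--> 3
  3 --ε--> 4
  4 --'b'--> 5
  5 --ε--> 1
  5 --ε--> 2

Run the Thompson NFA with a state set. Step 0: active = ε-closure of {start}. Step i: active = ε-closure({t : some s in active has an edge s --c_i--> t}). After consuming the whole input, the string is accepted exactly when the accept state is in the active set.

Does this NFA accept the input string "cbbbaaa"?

Answer: REJECT

Derivation:
start: ε-closure({0}) = {0,1,2}
'c' @ 1: {3,4}
'b' @ 2: {1,2,5}  [accepting]
'b' @ 3: {3,4}
'b' @ 4: {1,2,5}  [accepting]
'a' @ 5: {3,4}
'a' @ 6: {}  — state set empty
rest 'a' ignored (set empty)
after full input: {}  (accept=1 not in)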